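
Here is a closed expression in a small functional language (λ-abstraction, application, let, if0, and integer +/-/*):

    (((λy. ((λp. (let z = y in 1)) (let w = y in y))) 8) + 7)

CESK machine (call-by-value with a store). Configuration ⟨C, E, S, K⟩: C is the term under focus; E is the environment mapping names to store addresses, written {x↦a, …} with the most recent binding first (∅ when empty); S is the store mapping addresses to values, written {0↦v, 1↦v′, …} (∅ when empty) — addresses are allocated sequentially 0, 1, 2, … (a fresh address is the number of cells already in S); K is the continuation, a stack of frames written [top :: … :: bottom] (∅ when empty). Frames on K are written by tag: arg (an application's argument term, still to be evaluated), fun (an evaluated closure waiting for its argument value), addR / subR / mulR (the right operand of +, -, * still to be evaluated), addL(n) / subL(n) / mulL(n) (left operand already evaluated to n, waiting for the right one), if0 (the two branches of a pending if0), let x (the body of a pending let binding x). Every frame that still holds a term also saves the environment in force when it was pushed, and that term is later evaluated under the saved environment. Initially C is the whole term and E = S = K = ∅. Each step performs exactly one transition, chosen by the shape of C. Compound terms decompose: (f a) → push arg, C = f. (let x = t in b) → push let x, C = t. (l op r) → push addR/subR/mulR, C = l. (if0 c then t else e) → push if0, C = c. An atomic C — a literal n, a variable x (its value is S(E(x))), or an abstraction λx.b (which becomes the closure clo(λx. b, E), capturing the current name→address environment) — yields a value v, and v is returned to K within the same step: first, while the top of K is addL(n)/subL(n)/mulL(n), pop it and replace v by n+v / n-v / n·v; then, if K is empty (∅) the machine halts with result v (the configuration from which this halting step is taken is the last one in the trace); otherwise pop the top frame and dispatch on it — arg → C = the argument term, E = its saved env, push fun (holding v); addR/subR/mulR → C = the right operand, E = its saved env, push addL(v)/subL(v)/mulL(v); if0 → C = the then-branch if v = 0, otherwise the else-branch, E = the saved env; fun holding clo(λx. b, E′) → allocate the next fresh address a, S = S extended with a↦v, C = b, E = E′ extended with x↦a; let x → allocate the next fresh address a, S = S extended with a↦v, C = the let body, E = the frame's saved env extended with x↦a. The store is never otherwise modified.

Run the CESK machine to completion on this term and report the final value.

Answer: 8

Machine steps:
0. <C=(((λy. ((λp. (let z = y in 1)) (let w = y in y))) 8) + 7), E=∅, S=∅, K=∅>
1. <C=((λy. ((λp. (let z = y in 1)) (let w = y in y))) 8), E=∅, S=∅, K=[addR]>
2. <C=(λy. ((λp. (let z = y in 1)) (let w = y in y))), E=∅, S=∅, K=[arg :: addR]>
3. <C=8, E=∅, S=∅, K=[fun :: addR]>
4. <C=((λp. (let z = y in 1)) (let w = y in y)), E={y↦0}, S={0↦8}, K=[addR]>
5. <C=(λp. (let z = y in 1)), E={y↦0}, S={0↦8}, K=[arg :: addR]>
6. <C=(let w = y in y), E={y↦0}, S={0↦8}, K=[fun :: addR]>
7. <C=y, E={y↦0}, S={0↦8}, K=[let w :: fun :: addR]>
8. <C=y, E={w↦1, y↦0}, S={0↦8, 1↦8}, K=[fun :: addR]>
9. <C=(let z = y in 1), E={p↦2, y↦0}, S={0↦8, 1↦8, 2↦8}, K=[addR]>
10. <C=y, E={p↦2, y↦0}, S={0↦8, 1↦8, 2↦8}, K=[let z :: addR]>
11. <C=1, E={z↦3, p↦2, y↦0}, S={0↦8, 1↦8, 2↦8, 3↦8}, K=[addR]>
12. <C=7, E=∅, S={0↦8, 1↦8, 2↦8, 3↦8}, K=[addL(1)]>
→ final value 8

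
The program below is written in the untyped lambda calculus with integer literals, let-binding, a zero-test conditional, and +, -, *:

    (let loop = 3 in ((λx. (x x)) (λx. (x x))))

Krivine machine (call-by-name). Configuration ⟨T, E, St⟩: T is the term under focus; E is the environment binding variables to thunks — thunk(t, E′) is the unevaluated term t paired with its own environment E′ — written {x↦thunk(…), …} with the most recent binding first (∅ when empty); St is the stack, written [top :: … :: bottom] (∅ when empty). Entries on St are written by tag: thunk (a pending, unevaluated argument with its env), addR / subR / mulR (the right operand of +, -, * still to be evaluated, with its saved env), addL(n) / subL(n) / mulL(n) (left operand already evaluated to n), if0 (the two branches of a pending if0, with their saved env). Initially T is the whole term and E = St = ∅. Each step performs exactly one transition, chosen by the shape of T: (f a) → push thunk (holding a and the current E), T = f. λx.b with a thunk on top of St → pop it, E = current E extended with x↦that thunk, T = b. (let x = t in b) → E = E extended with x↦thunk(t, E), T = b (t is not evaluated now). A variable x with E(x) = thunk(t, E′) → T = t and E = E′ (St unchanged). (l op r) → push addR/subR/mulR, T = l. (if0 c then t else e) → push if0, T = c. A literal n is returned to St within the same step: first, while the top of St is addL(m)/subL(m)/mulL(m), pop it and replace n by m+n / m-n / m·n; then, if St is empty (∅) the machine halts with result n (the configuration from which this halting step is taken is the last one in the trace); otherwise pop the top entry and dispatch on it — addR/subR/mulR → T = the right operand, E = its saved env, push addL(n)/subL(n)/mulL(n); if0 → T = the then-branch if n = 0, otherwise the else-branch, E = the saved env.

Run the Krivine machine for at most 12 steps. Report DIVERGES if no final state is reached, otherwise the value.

t=0: <T=(let loop = 3 in ((λx. (x x)) (λx. (x x)))), E=∅, St=∅>
t=1: <T=((λx. (x x)) (λx. (x x))), E={loop↦thunk(3, ∅)}, St=∅>
t=2: <T=(λx. (x x)), E={loop↦thunk(3, ∅)}, St=[thunk]>
t=3: <T=(x x), E={x↦thunk((λx. (x x)), {loop↦thunk(3, ∅)}), loop↦thunk(3, ∅)}, St=∅>
t=4: <T=x, E={x↦thunk((λx. (x x)), {loop↦thunk(3, ∅)}), loop↦thunk(3, ∅)}, St=[thunk]>
t=5: <T=(λx. (x x)), E={loop↦thunk(3, ∅)}, St=[thunk]>
t=6: <T=(x x), E={x↦thunk(x, {x↦thunk((λx. (x x)), {loop↦thunk(3, ∅)}), loop↦thunk(3, ∅)}), loop↦thunk(3, ∅)}, St=∅>
t=7: <T=x, E={x↦thunk(x, {x↦thunk((λx. (x x)), {loop↦thunk(3, ∅)}), loop↦thunk(3, ∅)}), loop↦thunk(3, ∅)}, St=[thunk]>
t=8: <T=x, E={x↦thunk((λx. (x x)), {loop↦thunk(3, ∅)}), loop↦thunk(3, ∅)}, St=[thunk]>
t=9: <T=(λx. (x x)), E={loop↦thunk(3, ∅)}, St=[thunk]>
t=10: <T=(x x), E={x↦thunk(x, {x↦thunk(x, {x↦thunk((λx. (x x)), {loop↦thunk(3, ∅)}), loop↦thunk(3, ∅)}), loop↦thunk(3, ∅)}), loop↦thunk(3, ∅)}, St=∅>
t=11: <T=x, E={x↦thunk(x, {x↦thunk(x, {x↦thunk((λx. (x x)), {loop↦thunk(3, ∅)}), loop↦thunk(3, ∅)}), loop↦thunk(3, ∅)}), loop↦thunk(3, ∅)}, St=[thunk]>
t=12: <T=x, E={x↦thunk(x, {x↦thunk((λx. (x x)), {loop↦thunk(3, ∅)}), loop↦thunk(3, ∅)}), loop↦thunk(3, ∅)}, St=[thunk]>
→ 12 transitions taken and the configuration is still not final: no result within 12 steps

Answer: DIVERGES (no final state within 12 steps)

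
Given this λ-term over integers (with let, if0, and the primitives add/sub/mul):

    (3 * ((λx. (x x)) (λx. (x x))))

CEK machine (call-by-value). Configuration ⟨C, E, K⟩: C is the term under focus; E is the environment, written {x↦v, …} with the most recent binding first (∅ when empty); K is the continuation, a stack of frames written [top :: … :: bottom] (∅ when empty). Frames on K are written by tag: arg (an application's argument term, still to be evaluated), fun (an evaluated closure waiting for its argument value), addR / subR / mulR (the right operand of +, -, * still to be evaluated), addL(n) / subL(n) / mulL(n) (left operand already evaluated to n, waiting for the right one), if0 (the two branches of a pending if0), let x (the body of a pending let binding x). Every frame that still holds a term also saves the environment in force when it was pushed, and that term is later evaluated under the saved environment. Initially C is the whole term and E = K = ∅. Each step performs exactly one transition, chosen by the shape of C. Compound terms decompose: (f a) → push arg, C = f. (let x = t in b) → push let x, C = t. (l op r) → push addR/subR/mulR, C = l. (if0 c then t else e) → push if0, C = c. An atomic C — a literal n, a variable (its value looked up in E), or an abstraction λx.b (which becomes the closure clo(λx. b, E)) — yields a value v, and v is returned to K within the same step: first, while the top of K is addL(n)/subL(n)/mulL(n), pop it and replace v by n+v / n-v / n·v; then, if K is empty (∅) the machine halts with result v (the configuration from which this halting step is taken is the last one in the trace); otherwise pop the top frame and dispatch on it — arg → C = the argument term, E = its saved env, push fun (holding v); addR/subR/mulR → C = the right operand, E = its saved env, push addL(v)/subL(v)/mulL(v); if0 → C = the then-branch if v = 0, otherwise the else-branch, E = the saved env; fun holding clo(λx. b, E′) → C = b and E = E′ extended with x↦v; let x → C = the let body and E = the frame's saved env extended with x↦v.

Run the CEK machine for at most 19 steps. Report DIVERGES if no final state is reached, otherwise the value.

step 0: <C=(3 * ((λx. (x x)) (λx. (x x)))), E=∅, K=∅>
step 1: <C=3, E=∅, K=[mulR]>
step 2: <C=((λx. (x x)) (λx. (x x))), E=∅, K=[mulL(3)]>
step 3: <C=(λx. (x x)), E=∅, K=[arg :: mulL(3)]>
step 4: <C=(λx. (x x)), E=∅, K=[fun :: mulL(3)]>
step 5: <C=(x x), E={x↦clo(λx. (x x), ∅)}, K=[mulL(3)]>
step 6: <C=x, E={x↦clo(λx. (x x), ∅)}, K=[arg :: mulL(3)]>
step 7: <C=x, E={x↦clo(λx. (x x), ∅)}, K=[fun :: mulL(3)]>
… configuration repeats with period 3 (steps 5–7 recur indefinitely) …

Answer: DIVERGES (no final state within 19 steps)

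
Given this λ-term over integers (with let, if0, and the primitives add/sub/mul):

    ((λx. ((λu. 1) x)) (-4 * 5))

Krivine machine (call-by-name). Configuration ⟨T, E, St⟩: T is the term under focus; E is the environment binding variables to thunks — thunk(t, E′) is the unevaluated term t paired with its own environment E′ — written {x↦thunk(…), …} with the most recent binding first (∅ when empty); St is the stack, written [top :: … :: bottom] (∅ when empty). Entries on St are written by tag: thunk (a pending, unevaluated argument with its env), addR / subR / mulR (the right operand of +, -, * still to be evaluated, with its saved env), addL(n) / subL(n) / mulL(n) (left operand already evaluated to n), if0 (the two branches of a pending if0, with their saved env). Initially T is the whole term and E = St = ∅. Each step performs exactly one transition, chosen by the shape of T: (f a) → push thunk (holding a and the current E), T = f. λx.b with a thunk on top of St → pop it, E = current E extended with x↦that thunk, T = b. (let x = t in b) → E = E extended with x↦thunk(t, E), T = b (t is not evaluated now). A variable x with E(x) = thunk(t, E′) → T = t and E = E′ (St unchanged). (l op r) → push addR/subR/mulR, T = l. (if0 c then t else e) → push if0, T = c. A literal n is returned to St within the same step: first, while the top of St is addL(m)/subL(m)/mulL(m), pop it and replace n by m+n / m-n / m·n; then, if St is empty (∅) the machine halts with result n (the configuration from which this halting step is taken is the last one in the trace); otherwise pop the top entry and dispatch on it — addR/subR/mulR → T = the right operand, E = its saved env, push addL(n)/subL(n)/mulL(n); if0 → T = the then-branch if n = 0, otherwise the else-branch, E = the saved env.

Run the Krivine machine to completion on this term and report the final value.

Answer: 1

Execution trace:
0. [T=((λx. ((λu. 1) x)) (-4 * 5)) | E=∅ | St=∅]
1. [T=(λx. ((λu. 1) x)) | E=∅ | St=[thunk]]
2. [T=((λu. 1) x) | E={x↦thunk((-4 * 5), ∅)} | St=∅]
3. [T=(λu. 1) | E={x↦thunk((-4 * 5), ∅)} | St=[thunk]]
4. [T=1 | E={u↦thunk(x, {x↦thunk((-4 * 5), ∅)}), x↦thunk((-4 * 5), ∅)} | St=∅]
→ final value 1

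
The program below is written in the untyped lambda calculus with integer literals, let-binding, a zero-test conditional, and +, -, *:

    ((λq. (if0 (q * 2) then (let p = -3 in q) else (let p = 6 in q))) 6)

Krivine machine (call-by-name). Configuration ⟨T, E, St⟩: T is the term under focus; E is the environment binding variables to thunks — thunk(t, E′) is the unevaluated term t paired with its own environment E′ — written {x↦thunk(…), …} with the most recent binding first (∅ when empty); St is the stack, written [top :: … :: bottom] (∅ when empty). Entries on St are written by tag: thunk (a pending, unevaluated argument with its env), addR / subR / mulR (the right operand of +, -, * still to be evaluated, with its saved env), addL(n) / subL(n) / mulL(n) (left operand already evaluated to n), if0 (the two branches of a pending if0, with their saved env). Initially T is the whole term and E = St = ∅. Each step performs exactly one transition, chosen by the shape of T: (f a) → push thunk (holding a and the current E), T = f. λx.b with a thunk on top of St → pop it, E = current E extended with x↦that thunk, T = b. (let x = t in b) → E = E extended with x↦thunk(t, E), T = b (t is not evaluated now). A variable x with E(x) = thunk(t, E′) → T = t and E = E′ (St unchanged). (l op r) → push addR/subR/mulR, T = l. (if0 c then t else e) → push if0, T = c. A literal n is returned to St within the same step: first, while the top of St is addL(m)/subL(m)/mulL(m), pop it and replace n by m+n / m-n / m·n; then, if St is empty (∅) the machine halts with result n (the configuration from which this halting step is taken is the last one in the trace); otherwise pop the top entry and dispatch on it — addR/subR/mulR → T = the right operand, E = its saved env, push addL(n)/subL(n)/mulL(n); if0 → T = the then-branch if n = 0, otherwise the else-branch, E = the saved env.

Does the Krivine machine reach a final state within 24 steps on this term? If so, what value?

[0] [T=((λq. (if0 (q * 2) then (let p = -3 in q) else (let p = 6 in q))) 6) | E=∅ | St=∅]
[1] [T=(λq. (if0 (q * 2) then (let p = -3 in q) else (let p = 6 in q))) | E=∅ | St=[thunk]]
[2] [T=(if0 (q * 2) then (let p = -3 in q) else (let p = 6 in q)) | E={q↦thunk(6, ∅)} | St=∅]
[3] [T=(q * 2) | E={q↦thunk(6, ∅)} | St=[if0]]
[4] [T=q | E={q↦thunk(6, ∅)} | St=[mulR :: if0]]
[5] [T=6 | E=∅ | St=[mulR :: if0]]
[6] [T=2 | E={q↦thunk(6, ∅)} | St=[mulL(6) :: if0]]
[7] [T=(let p = 6 in q) | E={q↦thunk(6, ∅)} | St=∅]
[8] [T=q | E={p↦thunk(6, {q↦thunk(6, ∅)}), q↦thunk(6, ∅)} | St=∅]
[9] [T=6 | E=∅ | St=∅]
→ final value 6

Answer: 6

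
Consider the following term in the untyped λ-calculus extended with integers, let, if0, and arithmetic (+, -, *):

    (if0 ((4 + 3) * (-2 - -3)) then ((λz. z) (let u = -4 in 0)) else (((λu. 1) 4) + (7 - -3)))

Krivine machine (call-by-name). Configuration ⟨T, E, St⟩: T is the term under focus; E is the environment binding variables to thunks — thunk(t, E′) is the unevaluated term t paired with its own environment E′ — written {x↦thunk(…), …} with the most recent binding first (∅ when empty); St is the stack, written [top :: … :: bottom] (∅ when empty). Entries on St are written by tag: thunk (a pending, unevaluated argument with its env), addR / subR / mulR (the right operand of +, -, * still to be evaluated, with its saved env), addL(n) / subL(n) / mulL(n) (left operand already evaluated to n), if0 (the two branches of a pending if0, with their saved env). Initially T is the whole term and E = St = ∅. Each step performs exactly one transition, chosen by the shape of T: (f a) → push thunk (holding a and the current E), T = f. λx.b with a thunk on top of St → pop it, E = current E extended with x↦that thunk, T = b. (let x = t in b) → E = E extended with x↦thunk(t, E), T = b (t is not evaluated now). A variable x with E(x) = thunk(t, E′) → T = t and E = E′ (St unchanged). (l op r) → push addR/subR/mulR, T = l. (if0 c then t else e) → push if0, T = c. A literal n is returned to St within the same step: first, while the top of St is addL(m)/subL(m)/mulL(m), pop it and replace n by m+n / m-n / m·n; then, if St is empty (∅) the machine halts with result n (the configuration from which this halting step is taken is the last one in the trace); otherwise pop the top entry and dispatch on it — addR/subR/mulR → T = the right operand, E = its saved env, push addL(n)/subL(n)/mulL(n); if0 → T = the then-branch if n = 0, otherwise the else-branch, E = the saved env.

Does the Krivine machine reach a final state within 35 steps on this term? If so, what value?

0. <T=(if0 ((4 + 3) * (-2 - -3)) then ((λz. z) (let u = -4 in 0)) else (((λu. 1) 4) + (7 - -3))), E=∅, St=∅>
1. <T=((4 + 3) * (-2 - -3)), E=∅, St=[if0]>
2. <T=(4 + 3), E=∅, St=[mulR :: if0]>
3. <T=4, E=∅, St=[addR :: mulR :: if0]>
4. <T=3, E=∅, St=[addL(4) :: mulR :: if0]>
5. <T=(-2 - -3), E=∅, St=[mulL(7) :: if0]>
6. <T=-2, E=∅, St=[subR :: mulL(7) :: if0]>
7. <T=-3, E=∅, St=[subL(-2) :: mulL(7) :: if0]>
8. <T=(((λu. 1) 4) + (7 - -3)), E=∅, St=∅>
9. <T=((λu. 1) 4), E=∅, St=[addR]>
10. <T=(λu. 1), E=∅, St=[thunk :: addR]>
11. <T=1, E={u↦thunk(4, ∅)}, St=[addR]>
12. <T=(7 - -3), E=∅, St=[addL(1)]>
13. <T=7, E=∅, St=[subR :: addL(1)]>
14. <T=-3, E=∅, St=[subL(7) :: addL(1)]>
→ final value 11

Answer: 11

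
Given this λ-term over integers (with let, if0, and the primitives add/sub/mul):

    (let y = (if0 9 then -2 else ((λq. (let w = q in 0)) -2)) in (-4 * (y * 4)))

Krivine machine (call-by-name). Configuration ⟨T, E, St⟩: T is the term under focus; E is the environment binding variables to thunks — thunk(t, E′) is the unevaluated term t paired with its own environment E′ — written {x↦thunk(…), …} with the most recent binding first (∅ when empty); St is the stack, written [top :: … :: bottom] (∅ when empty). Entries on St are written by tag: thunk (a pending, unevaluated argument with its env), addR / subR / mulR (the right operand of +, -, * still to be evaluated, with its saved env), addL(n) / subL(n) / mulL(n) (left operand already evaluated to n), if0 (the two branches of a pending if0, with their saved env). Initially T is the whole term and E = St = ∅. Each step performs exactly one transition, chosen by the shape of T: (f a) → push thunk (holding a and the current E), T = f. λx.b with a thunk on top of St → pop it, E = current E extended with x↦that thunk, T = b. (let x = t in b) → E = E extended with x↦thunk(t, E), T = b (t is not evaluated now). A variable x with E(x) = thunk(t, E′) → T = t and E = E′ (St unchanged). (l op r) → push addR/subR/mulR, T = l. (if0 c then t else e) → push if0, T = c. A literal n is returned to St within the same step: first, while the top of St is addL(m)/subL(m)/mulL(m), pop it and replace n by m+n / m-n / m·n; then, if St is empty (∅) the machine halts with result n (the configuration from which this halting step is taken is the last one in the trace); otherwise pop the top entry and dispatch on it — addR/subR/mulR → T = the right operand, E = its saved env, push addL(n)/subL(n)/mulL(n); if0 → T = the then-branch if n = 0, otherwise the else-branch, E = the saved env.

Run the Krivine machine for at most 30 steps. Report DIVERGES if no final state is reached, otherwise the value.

step 0: <T=(let y = (if0 9 then -2 else ((λq. (let w = q in 0)) -2)) in (-4 * (y * 4))), E=∅, St=∅>
step 1: <T=(-4 * (y * 4)), E={y↦thunk((if0 9 then -2 else ((λq. (let w = q in 0)) -2)), ∅)}, St=∅>
step 2: <T=-4, E={y↦thunk((if0 9 then -2 else ((λq. (let w = q in 0)) -2)), ∅)}, St=[mulR]>
step 3: <T=(y * 4), E={y↦thunk((if0 9 then -2 else ((λq. (let w = q in 0)) -2)), ∅)}, St=[mulL(-4)]>
step 4: <T=y, E={y↦thunk((if0 9 then -2 else ((λq. (let w = q in 0)) -2)), ∅)}, St=[mulR :: mulL(-4)]>
step 5: <T=(if0 9 then -2 else ((λq. (let w = q in 0)) -2)), E=∅, St=[mulR :: mulL(-4)]>
step 6: <T=9, E=∅, St=[if0 :: mulR :: mulL(-4)]>
step 7: <T=((λq. (let w = q in 0)) -2), E=∅, St=[mulR :: mulL(-4)]>
step 8: <T=(λq. (let w = q in 0)), E=∅, St=[thunk :: mulR :: mulL(-4)]>
step 9: <T=(let w = q in 0), E={q↦thunk(-2, ∅)}, St=[mulR :: mulL(-4)]>
step 10: <T=0, E={w↦thunk(q, {q↦thunk(-2, ∅)}), q↦thunk(-2, ∅)}, St=[mulR :: mulL(-4)]>
step 11: <T=4, E={y↦thunk((if0 9 then -2 else ((λq. (let w = q in 0)) -2)), ∅)}, St=[mulL(0) :: mulL(-4)]>
→ final value 0

Answer: 0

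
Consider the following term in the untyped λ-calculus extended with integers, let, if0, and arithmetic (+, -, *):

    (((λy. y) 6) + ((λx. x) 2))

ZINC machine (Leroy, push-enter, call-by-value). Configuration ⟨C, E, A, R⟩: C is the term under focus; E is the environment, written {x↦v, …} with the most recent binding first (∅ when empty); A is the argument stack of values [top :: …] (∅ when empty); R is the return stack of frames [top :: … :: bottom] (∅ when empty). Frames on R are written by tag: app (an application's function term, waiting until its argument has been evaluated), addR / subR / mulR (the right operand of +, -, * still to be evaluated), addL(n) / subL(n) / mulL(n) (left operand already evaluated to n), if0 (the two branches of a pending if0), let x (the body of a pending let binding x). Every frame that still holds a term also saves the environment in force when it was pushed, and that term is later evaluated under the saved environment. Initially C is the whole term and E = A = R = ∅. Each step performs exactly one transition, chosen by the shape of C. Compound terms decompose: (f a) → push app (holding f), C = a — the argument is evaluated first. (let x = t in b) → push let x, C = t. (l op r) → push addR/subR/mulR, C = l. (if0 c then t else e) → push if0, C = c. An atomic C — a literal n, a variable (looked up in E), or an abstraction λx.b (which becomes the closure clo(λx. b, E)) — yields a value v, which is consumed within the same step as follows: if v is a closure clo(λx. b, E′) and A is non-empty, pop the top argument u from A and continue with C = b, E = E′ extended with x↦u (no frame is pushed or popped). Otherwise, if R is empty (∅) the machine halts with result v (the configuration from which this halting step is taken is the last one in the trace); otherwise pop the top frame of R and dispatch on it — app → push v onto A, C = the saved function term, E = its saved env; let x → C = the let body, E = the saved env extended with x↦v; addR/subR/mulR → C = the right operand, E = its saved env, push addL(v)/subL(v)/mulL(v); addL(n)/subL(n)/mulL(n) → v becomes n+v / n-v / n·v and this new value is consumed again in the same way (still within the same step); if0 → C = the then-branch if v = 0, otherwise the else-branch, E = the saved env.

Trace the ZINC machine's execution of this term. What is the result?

0. <C=(((λy. y) 6) + ((λx. x) 2)), E=∅, A=∅, R=∅>
1. <C=((λy. y) 6), E=∅, A=∅, R=[addR]>
2. <C=6, E=∅, A=∅, R=[app :: addR]>
3. <C=(λy. y), E=∅, A=[6], R=[addR]>
4. <C=y, E={y↦6}, A=∅, R=[addR]>
5. <C=((λx. x) 2), E=∅, A=∅, R=[addL(6)]>
6. <C=2, E=∅, A=∅, R=[app :: addL(6)]>
7. <C=(λx. x), E=∅, A=[2], R=[addL(6)]>
8. <C=x, E={x↦2}, A=∅, R=[addL(6)]>
→ final value 8

Answer: 8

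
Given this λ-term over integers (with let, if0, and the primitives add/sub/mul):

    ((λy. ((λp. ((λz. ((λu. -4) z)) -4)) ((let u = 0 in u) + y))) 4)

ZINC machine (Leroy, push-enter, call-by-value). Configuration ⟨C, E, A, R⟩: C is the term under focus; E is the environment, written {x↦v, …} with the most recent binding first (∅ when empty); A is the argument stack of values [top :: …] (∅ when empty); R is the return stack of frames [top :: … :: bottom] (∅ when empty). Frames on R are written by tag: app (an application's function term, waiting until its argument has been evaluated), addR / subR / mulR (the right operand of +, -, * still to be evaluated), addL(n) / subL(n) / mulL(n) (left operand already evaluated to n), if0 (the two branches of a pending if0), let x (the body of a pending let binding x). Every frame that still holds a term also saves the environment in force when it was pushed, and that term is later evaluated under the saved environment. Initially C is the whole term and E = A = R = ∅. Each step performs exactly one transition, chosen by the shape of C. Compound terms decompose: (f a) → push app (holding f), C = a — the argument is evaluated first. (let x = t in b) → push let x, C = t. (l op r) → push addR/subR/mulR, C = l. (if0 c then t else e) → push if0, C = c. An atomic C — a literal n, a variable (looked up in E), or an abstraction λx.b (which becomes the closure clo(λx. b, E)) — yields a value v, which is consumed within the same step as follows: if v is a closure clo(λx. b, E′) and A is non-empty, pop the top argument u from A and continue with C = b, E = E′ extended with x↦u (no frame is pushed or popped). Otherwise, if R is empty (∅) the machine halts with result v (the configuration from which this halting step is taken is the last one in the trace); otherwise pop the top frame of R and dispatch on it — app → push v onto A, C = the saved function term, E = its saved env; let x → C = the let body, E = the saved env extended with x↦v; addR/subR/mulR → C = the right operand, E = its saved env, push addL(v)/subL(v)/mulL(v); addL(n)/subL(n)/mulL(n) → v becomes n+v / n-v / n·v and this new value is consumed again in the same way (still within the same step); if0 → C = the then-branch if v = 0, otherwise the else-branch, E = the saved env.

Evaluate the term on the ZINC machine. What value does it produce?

step 0: [C=((λy. ((λp. ((λz. ((λu. -4) z)) -4)) ((let u = 0 in u) + y))) 4) | E=∅ | A=∅ | R=∅]
step 1: [C=4 | E=∅ | A=∅ | R=[app]]
step 2: [C=(λy. ((λp. ((λz. ((λu. -4) z)) -4)) ((let u = 0 in u) + y))) | E=∅ | A=[4] | R=∅]
step 3: [C=((λp. ((λz. ((λu. -4) z)) -4)) ((let u = 0 in u) + y)) | E={y↦4} | A=∅ | R=∅]
step 4: [C=((let u = 0 in u) + y) | E={y↦4} | A=∅ | R=[app]]
step 5: [C=(let u = 0 in u) | E={y↦4} | A=∅ | R=[addR :: app]]
step 6: [C=0 | E={y↦4} | A=∅ | R=[let u :: addR :: app]]
step 7: [C=u | E={u↦0, y↦4} | A=∅ | R=[addR :: app]]
step 8: [C=y | E={y↦4} | A=∅ | R=[addL(0) :: app]]
step 9: [C=(λp. ((λz. ((λu. -4) z)) -4)) | E={y↦4} | A=[4] | R=∅]
step 10: [C=((λz. ((λu. -4) z)) -4) | E={p↦4, y↦4} | A=∅ | R=∅]
step 11: [C=-4 | E={p↦4, y↦4} | A=∅ | R=[app]]
step 12: [C=(λz. ((λu. -4) z)) | E={p↦4, y↦4} | A=[-4] | R=∅]
step 13: [C=((λu. -4) z) | E={z↦-4, p↦4, y↦4} | A=∅ | R=∅]
step 14: [C=z | E={z↦-4, p↦4, y↦4} | A=∅ | R=[app]]
step 15: [C=(λu. -4) | E={z↦-4, p↦4, y↦4} | A=[-4] | R=∅]
step 16: [C=-4 | E={u↦-4, z↦-4, p↦4, y↦4} | A=∅ | R=∅]
→ final value -4

Answer: -4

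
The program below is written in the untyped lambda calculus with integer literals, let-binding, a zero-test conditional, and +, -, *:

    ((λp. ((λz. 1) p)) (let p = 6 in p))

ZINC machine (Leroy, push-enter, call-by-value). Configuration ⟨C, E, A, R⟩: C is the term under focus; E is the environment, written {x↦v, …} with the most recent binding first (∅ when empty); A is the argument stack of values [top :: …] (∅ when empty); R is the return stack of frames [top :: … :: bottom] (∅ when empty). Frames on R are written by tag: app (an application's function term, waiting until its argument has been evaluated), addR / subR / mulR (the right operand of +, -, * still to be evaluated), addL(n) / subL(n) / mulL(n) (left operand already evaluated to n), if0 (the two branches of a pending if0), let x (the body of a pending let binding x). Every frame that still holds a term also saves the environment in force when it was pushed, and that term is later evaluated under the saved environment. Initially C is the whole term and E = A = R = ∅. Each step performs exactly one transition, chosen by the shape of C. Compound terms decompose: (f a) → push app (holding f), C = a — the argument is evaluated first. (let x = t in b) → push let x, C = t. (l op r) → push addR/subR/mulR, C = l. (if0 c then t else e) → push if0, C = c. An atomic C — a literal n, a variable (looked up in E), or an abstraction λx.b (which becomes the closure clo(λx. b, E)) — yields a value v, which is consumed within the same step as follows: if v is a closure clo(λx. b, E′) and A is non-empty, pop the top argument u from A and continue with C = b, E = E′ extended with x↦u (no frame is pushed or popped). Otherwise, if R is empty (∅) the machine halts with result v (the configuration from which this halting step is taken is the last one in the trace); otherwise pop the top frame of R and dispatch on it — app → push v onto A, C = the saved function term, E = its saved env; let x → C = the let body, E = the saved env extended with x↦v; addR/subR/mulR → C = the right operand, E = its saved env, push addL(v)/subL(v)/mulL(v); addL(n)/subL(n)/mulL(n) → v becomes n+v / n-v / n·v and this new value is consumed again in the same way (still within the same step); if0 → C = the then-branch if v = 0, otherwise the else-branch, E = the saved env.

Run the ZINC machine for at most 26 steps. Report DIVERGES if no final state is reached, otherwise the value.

step 0: ⟨C=((λp. ((λz. 1) p)) (let p = 6 in p)); E=∅; A=∅; R=∅⟩
step 1: ⟨C=(let p = 6 in p); E=∅; A=∅; R=[app]⟩
step 2: ⟨C=6; E=∅; A=∅; R=[let p :: app]⟩
step 3: ⟨C=p; E={p↦6}; A=∅; R=[app]⟩
step 4: ⟨C=(λp. ((λz. 1) p)); E=∅; A=[6]; R=∅⟩
step 5: ⟨C=((λz. 1) p); E={p↦6}; A=∅; R=∅⟩
step 6: ⟨C=p; E={p↦6}; A=∅; R=[app]⟩
step 7: ⟨C=(λz. 1); E={p↦6}; A=[6]; R=∅⟩
step 8: ⟨C=1; E={z↦6, p↦6}; A=∅; R=∅⟩
→ final value 1

Answer: 1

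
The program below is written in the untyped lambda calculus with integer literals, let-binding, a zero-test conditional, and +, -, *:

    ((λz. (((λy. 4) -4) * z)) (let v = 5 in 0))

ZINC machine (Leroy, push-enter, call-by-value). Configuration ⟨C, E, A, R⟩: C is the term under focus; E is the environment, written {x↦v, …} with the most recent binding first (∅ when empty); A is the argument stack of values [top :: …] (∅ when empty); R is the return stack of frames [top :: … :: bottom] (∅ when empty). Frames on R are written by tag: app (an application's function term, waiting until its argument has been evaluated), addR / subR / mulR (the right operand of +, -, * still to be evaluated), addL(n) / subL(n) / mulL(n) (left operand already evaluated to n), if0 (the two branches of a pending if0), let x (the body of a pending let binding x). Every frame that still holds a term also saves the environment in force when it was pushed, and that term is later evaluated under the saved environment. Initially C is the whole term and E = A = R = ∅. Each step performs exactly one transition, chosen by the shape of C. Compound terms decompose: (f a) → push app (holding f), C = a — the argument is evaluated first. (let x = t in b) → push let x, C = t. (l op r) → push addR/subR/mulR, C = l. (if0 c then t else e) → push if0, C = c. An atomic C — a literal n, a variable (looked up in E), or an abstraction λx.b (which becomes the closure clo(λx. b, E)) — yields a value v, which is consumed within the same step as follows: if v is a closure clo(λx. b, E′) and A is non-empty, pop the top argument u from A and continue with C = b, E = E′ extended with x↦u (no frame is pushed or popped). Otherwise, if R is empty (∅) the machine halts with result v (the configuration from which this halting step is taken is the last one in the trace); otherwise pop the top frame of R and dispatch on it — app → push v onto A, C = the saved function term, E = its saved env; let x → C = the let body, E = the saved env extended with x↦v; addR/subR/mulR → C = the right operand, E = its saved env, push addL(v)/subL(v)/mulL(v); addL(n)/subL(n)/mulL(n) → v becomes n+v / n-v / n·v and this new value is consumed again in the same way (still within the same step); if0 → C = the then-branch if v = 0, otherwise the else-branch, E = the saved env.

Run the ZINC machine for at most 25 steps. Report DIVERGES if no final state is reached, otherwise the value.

0. <C=((λz. (((λy. 4) -4) * z)) (let v = 5 in 0)), E=∅, A=∅, R=∅>
1. <C=(let v = 5 in 0), E=∅, A=∅, R=[app]>
2. <C=5, E=∅, A=∅, R=[let v :: app]>
3. <C=0, E={v↦5}, A=∅, R=[app]>
4. <C=(λz. (((λy. 4) -4) * z)), E=∅, A=[0], R=∅>
5. <C=(((λy. 4) -4) * z), E={z↦0}, A=∅, R=∅>
6. <C=((λy. 4) -4), E={z↦0}, A=∅, R=[mulR]>
7. <C=-4, E={z↦0}, A=∅, R=[app :: mulR]>
8. <C=(λy. 4), E={z↦0}, A=[-4], R=[mulR]>
9. <C=4, E={y↦-4, z↦0}, A=∅, R=[mulR]>
10. <C=z, E={z↦0}, A=∅, R=[mulL(4)]>
→ final value 0

Answer: 0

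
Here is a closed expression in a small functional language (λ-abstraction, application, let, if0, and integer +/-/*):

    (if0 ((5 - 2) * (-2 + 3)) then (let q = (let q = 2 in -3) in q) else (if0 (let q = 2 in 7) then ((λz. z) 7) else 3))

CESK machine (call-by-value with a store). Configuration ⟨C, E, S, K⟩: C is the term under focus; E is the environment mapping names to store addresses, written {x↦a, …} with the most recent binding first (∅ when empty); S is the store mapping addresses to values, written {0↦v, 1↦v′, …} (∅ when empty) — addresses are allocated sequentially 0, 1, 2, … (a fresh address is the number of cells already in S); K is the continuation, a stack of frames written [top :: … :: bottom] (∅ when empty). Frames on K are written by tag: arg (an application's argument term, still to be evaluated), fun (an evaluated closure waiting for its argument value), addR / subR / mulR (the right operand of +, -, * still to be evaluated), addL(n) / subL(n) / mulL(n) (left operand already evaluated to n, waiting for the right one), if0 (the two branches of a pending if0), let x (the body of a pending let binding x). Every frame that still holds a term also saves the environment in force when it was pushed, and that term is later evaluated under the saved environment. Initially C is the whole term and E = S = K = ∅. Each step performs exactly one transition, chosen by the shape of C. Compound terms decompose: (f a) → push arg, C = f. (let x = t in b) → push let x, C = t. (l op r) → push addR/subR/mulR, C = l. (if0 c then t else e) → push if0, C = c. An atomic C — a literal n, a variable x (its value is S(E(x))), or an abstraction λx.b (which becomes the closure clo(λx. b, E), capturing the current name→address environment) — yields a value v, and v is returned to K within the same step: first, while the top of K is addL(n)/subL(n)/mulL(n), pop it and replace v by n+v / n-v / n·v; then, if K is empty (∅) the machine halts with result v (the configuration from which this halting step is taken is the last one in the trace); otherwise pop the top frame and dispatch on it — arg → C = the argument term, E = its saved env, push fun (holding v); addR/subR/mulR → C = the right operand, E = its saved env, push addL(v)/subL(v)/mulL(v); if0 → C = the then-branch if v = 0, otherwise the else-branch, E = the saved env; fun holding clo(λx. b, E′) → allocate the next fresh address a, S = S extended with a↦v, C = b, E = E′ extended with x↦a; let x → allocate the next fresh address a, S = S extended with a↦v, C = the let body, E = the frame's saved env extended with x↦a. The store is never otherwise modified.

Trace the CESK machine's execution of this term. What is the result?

Answer: 3

Execution trace:
t=0: [C=(if0 ((5 - 2) * (-2 + 3)) then (let q = (let q = 2 in -3) in q) else (if0 (let q = 2 in 7) then ((λz. z) 7) else 3)) | E=∅ | S=∅ | K=∅]
t=1: [C=((5 - 2) * (-2 + 3)) | E=∅ | S=∅ | K=[if0]]
t=2: [C=(5 - 2) | E=∅ | S=∅ | K=[mulR :: if0]]
t=3: [C=5 | E=∅ | S=∅ | K=[subR :: mulR :: if0]]
t=4: [C=2 | E=∅ | S=∅ | K=[subL(5) :: mulR :: if0]]
t=5: [C=(-2 + 3) | E=∅ | S=∅ | K=[mulL(3) :: if0]]
t=6: [C=-2 | E=∅ | S=∅ | K=[addR :: mulL(3) :: if0]]
t=7: [C=3 | E=∅ | S=∅ | K=[addL(-2) :: mulL(3) :: if0]]
t=8: [C=(if0 (let q = 2 in 7) then ((λz. z) 7) else 3) | E=∅ | S=∅ | K=∅]
t=9: [C=(let q = 2 in 7) | E=∅ | S=∅ | K=[if0]]
t=10: [C=2 | E=∅ | S=∅ | K=[let q :: if0]]
t=11: [C=7 | E={q↦0} | S={0↦2} | K=[if0]]
t=12: [C=3 | E=∅ | S={0↦2} | K=∅]
→ final value 3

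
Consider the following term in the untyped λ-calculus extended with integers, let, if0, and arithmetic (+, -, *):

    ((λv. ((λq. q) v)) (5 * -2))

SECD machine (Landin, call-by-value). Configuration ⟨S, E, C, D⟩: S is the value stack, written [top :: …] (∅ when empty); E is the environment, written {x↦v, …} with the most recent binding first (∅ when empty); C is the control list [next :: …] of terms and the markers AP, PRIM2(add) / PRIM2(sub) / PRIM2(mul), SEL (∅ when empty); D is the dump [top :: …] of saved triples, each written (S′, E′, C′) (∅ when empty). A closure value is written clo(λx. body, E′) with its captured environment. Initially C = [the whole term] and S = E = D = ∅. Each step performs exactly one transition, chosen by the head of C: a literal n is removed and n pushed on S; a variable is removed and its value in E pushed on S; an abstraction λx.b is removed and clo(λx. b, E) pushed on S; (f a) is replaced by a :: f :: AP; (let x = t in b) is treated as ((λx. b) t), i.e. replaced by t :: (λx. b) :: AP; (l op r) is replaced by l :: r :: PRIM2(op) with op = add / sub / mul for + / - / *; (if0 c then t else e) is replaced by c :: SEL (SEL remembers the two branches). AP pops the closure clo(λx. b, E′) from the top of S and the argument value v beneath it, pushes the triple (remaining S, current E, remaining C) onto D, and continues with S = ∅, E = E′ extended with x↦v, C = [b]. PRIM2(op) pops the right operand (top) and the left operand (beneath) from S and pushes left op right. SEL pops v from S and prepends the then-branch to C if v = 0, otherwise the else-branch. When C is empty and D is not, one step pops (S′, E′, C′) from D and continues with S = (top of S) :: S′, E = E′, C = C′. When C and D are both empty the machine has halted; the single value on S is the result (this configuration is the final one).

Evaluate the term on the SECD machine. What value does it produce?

Answer: -10

Derivation:
t=0: [S=∅ | E=∅ | C=[((λv. ((λq. q) v)) (5 * -2))] | D=∅]
t=1: [S=∅ | E=∅ | C=[(5 * -2) :: (λv. ((λq. q) v)) :: AP] | D=∅]
t=2: [S=∅ | E=∅ | C=[5 :: -2 :: PRIM2(mul) :: (λv. ((λq. q) v)) :: AP] | D=∅]
t=3: [S=[5] | E=∅ | C=[-2 :: PRIM2(mul) :: (λv. ((λq. q) v)) :: AP] | D=∅]
t=4: [S=[-2 :: 5] | E=∅ | C=[PRIM2(mul) :: (λv. ((λq. q) v)) :: AP] | D=∅]
t=5: [S=[-10] | E=∅ | C=[(λv. ((λq. q) v)) :: AP] | D=∅]
t=6: [S=[clo(λv. ((λq. q) v), ∅) :: -10] | E=∅ | C=[AP] | D=∅]
t=7: [S=∅ | E={v↦-10} | C=[((λq. q) v)] | D=[(∅, ∅, ∅)]]
t=8: [S=∅ | E={v↦-10} | C=[v :: (λq. q) :: AP] | D=[(∅, ∅, ∅)]]
t=9: [S=[-10] | E={v↦-10} | C=[(λq. q) :: AP] | D=[(∅, ∅, ∅)]]
t=10: [S=[clo(λq. q, {v↦-10}) :: -10] | E={v↦-10} | C=[AP] | D=[(∅, ∅, ∅)]]
t=11: [S=∅ | E={q↦-10, v↦-10} | C=[q] | D=[(∅, {v↦-10}, ∅) :: (∅, ∅, ∅)]]
t=12: [S=[-10] | E={q↦-10, v↦-10} | C=∅ | D=[(∅, {v↦-10}, ∅) :: (∅, ∅, ∅)]]
t=13: [S=[-10] | E={v↦-10} | C=∅ | D=[(∅, ∅, ∅)]]
t=14: [S=[-10] | E=∅ | C=∅ | D=∅]
→ final value -10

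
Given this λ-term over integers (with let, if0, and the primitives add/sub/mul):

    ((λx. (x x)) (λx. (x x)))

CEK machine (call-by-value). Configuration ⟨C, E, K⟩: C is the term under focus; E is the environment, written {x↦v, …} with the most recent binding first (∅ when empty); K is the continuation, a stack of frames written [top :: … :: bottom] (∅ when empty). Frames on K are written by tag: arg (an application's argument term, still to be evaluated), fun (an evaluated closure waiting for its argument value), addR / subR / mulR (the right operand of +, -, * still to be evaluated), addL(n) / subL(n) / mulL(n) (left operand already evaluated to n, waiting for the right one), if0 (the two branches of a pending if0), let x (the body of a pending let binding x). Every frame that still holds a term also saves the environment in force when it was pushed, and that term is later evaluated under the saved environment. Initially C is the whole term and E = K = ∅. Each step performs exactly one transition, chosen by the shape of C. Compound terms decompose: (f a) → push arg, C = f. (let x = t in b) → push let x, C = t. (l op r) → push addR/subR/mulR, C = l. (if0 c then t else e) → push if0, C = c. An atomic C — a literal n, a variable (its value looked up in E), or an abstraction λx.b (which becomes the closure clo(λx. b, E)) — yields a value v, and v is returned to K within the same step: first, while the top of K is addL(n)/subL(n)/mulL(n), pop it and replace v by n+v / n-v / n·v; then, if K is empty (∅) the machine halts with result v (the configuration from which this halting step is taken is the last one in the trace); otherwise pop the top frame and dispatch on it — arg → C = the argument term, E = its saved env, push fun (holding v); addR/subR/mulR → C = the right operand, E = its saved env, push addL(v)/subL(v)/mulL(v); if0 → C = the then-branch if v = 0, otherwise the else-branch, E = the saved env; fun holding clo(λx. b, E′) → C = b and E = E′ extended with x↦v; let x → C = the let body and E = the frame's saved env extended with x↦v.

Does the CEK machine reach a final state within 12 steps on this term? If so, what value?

Answer: DIVERGES (no final state within 12 steps)

Execution trace:
step 0: ⟨C=((λx. (x x)) (λx. (x x))); E=∅; K=∅⟩
step 1: ⟨C=(λx. (x x)); E=∅; K=[arg]⟩
step 2: ⟨C=(λx. (x x)); E=∅; K=[fun]⟩
step 3: ⟨C=(x x); E={x↦clo(λx. (x x), ∅)}; K=∅⟩
step 4: ⟨C=x; E={x↦clo(λx. (x x), ∅)}; K=[arg]⟩
step 5: ⟨C=x; E={x↦clo(λx. (x x), ∅)}; K=[fun]⟩
… configuration repeats with period 3 (steps 3–5 recur indefinitely) …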